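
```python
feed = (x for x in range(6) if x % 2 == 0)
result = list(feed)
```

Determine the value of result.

Step 1: Filter range(6) keeping only even values:
  x=0: even, included
  x=1: odd, excluded
  x=2: even, included
  x=3: odd, excluded
  x=4: even, included
  x=5: odd, excluded
Therefore result = [0, 2, 4].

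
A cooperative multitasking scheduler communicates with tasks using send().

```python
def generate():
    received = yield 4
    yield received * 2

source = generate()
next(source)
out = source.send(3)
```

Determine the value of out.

Step 1: next(source) advances to first yield, producing 4.
Step 2: send(3) resumes, received = 3.
Step 3: yield received * 2 = 3 * 2 = 6.
Therefore out = 6.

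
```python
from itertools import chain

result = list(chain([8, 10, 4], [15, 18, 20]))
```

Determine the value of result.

Step 1: chain() concatenates iterables: [8, 10, 4] + [15, 18, 20].
Therefore result = [8, 10, 4, 15, 18, 20].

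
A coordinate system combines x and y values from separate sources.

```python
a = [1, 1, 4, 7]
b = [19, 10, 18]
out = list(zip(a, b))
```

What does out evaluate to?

Step 1: zip stops at shortest (len(a)=4, len(b)=3):
  Index 0: (1, 19)
  Index 1: (1, 10)
  Index 2: (4, 18)
Step 2: Last element of a (7) has no pair, dropped.
Therefore out = [(1, 19), (1, 10), (4, 18)].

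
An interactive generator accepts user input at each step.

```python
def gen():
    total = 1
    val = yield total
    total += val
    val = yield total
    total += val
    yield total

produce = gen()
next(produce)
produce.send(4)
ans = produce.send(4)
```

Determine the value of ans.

Step 1: next() -> yield total=1.
Step 2: send(4) -> val=4, total = 1+4 = 5, yield 5.
Step 3: send(4) -> val=4, total = 5+4 = 9, yield 9.
Therefore ans = 9.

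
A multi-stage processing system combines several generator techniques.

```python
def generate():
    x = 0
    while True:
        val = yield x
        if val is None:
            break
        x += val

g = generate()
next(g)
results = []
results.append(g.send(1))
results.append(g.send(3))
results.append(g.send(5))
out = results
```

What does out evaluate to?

Step 1: next(g) -> yield 0.
Step 2: send(1) -> x = 1, yield 1.
Step 3: send(3) -> x = 4, yield 4.
Step 4: send(5) -> x = 9, yield 9.
Therefore out = [1, 4, 9].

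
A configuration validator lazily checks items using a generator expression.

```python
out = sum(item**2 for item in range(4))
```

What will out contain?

Step 1: Compute item**2 for each item in range(4):
  item=0: 0**2 = 0
  item=1: 1**2 = 1
  item=2: 2**2 = 4
  item=3: 3**2 = 9
Step 2: sum = 0 + 1 + 4 + 9 = 14.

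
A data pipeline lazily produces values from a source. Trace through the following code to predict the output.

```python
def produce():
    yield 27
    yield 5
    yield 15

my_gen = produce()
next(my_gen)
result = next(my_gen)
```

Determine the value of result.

Step 1: produce() creates a generator.
Step 2: next(my_gen) yields 27 (consumed and discarded).
Step 3: next(my_gen) yields 5, assigned to result.
Therefore result = 5.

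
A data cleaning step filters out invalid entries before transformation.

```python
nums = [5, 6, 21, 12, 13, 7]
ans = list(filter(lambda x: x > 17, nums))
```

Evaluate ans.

Step 1: Filter elements > 17:
  5: removed
  6: removed
  21: kept
  12: removed
  13: removed
  7: removed
Therefore ans = [21].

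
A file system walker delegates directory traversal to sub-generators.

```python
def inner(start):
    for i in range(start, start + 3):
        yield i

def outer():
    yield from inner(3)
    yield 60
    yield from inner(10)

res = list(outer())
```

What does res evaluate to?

Step 1: outer() delegates to inner(3):
  yield 3
  yield 4
  yield 5
Step 2: yield 60
Step 3: Delegates to inner(10):
  yield 10
  yield 11
  yield 12
Therefore res = [3, 4, 5, 60, 10, 11, 12].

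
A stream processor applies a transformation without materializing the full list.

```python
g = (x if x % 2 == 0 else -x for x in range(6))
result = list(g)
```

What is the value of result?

Step 1: For each x in range(6), yield x if even, else -x:
  x=0: even, yield 0
  x=1: odd, yield -1
  x=2: even, yield 2
  x=3: odd, yield -3
  x=4: even, yield 4
  x=5: odd, yield -5
Therefore result = [0, -1, 2, -3, 4, -5].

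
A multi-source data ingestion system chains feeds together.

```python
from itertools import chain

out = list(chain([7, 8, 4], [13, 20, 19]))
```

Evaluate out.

Step 1: chain() concatenates iterables: [7, 8, 4] + [13, 20, 19].
Therefore out = [7, 8, 4, 13, 20, 19].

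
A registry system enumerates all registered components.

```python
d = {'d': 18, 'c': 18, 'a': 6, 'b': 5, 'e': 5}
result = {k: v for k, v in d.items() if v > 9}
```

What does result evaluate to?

Step 1: Filter items where value > 9:
  'd': 18 > 9: kept
  'c': 18 > 9: kept
  'a': 6 <= 9: removed
  'b': 5 <= 9: removed
  'e': 5 <= 9: removed
Therefore result = {'d': 18, 'c': 18}.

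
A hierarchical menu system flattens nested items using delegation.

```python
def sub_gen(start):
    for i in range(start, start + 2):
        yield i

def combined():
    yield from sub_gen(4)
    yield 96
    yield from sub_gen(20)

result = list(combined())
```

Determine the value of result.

Step 1: combined() delegates to sub_gen(4):
  yield 4
  yield 5
Step 2: yield 96
Step 3: Delegates to sub_gen(20):
  yield 20
  yield 21
Therefore result = [4, 5, 96, 20, 21].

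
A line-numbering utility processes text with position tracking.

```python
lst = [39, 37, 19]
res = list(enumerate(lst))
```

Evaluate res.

Step 1: enumerate pairs each element with its index:
  (0, 39)
  (1, 37)
  (2, 19)
Therefore res = [(0, 39), (1, 37), (2, 19)].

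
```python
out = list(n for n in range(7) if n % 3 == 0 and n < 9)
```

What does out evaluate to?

Step 1: Filter range(7) where n % 3 == 0 and n < 9:
  n=0: both conditions met, included
  n=1: excluded (1 % 3 != 0)
  n=2: excluded (2 % 3 != 0)
  n=3: both conditions met, included
  n=4: excluded (4 % 3 != 0)
  n=5: excluded (5 % 3 != 0)
  n=6: both conditions met, included
Therefore out = [0, 3, 6].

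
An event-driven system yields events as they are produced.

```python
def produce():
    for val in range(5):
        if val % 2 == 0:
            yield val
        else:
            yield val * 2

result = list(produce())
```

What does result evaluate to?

Step 1: For each val in range(5), yield val if even, else val*2:
  val=0 (even): yield 0
  val=1 (odd): yield 1*2 = 2
  val=2 (even): yield 2
  val=3 (odd): yield 3*2 = 6
  val=4 (even): yield 4
Therefore result = [0, 2, 2, 6, 4].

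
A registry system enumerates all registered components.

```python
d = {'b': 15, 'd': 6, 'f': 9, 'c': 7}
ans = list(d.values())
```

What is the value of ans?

Step 1: d.values() returns the dictionary values in insertion order.
Therefore ans = [15, 6, 9, 7].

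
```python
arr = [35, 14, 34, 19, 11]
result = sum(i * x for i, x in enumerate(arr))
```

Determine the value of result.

Step 1: Compute i * x for each (i, x) in enumerate([35, 14, 34, 19, 11]):
  i=0, x=35: 0*35 = 0
  i=1, x=14: 1*14 = 14
  i=2, x=34: 2*34 = 68
  i=3, x=19: 3*19 = 57
  i=4, x=11: 4*11 = 44
Step 2: sum = 0 + 14 + 68 + 57 + 44 = 183.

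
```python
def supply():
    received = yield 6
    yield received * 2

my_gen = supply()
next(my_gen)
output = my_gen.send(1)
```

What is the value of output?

Step 1: next(my_gen) advances to first yield, producing 6.
Step 2: send(1) resumes, received = 1.
Step 3: yield received * 2 = 1 * 2 = 2.
Therefore output = 2.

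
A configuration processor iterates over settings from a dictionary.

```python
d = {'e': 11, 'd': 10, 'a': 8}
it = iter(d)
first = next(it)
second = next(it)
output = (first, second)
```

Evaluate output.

Step 1: iter(d) iterates over keys: ['e', 'd', 'a'].
Step 2: first = next(it) = 'e', second = next(it) = 'd'.
Therefore output = ('e', 'd').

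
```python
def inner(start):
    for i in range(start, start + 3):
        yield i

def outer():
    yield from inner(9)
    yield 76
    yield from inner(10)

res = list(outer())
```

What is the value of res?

Step 1: outer() delegates to inner(9):
  yield 9
  yield 10
  yield 11
Step 2: yield 76
Step 3: Delegates to inner(10):
  yield 10
  yield 11
  yield 12
Therefore res = [9, 10, 11, 76, 10, 11, 12].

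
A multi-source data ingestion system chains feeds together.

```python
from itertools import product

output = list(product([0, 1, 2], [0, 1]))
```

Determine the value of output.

Step 1: product([0, 1, 2], [0, 1]) gives all pairs:
  (0, 0)
  (0, 1)
  (1, 0)
  (1, 1)
  (2, 0)
  (2, 1)
Therefore output = [(0, 0), (0, 1), (1, 0), (1, 1), (2, 0), (2, 1)].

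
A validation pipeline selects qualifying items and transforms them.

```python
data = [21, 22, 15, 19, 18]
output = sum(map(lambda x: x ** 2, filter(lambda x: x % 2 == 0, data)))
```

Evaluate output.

Step 1: Filter even numbers from [21, 22, 15, 19, 18]: [22, 18]
Step 2: Square each: [484, 324]
Step 3: Sum = 808.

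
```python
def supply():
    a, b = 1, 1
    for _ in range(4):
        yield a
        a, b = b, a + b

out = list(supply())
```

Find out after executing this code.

Step 1: Fibonacci-like sequence starting with a=1, b=1:
  Iteration 1: yield a=1, then a,b = 1,2
  Iteration 2: yield a=1, then a,b = 2,3
  Iteration 3: yield a=2, then a,b = 3,5
  Iteration 4: yield a=3, then a,b = 5,8
Therefore out = [1, 1, 2, 3].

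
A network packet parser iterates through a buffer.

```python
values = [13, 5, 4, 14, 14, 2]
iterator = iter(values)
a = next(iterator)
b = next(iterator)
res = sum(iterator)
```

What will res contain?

Step 1: Create iterator over [13, 5, 4, 14, 14, 2].
Step 2: a = next() = 13, b = next() = 5.
Step 3: sum() of remaining [4, 14, 14, 2] = 34.
Therefore res = 34.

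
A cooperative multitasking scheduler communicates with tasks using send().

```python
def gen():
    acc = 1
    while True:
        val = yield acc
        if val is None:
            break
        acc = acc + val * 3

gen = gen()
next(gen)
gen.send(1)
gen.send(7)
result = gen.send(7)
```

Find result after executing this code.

Step 1: next() -> yield acc=1.
Step 2: send(1) -> val=1, acc = 1 + 1*3 = 4, yield 4.
Step 3: send(7) -> val=7, acc = 4 + 7*3 = 25, yield 25.
Step 4: send(7) -> val=7, acc = 25 + 7*3 = 46, yield 46.
Therefore result = 46.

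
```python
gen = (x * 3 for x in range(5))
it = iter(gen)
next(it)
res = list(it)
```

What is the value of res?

Step 1: Generator produces [0, 3, 6, 9, 12].
Step 2: next(it) consumes first element (0).
Step 3: list(it) collects remaining: [3, 6, 9, 12].
Therefore res = [3, 6, 9, 12].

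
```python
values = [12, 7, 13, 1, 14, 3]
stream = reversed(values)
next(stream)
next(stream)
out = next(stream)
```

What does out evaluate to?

Step 1: reversed([12, 7, 13, 1, 14, 3]) gives iterator: [3, 14, 1, 13, 7, 12].
Step 2: First next() = 3, second next() = 14.
Step 3: Third next() = 1.
Therefore out = 1.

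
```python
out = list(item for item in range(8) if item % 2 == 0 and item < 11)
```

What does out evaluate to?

Step 1: Filter range(8) where item % 2 == 0 and item < 11:
  item=0: both conditions met, included
  item=1: excluded (1 % 2 != 0)
  item=2: both conditions met, included
  item=3: excluded (3 % 2 != 0)
  item=4: both conditions met, included
  item=5: excluded (5 % 2 != 0)
  item=6: both conditions met, included
  item=7: excluded (7 % 2 != 0)
Therefore out = [0, 2, 4, 6].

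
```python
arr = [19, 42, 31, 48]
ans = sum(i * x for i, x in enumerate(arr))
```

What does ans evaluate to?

Step 1: Compute i * x for each (i, x) in enumerate([19, 42, 31, 48]):
  i=0, x=19: 0*19 = 0
  i=1, x=42: 1*42 = 42
  i=2, x=31: 2*31 = 62
  i=3, x=48: 3*48 = 144
Step 2: sum = 0 + 42 + 62 + 144 = 248.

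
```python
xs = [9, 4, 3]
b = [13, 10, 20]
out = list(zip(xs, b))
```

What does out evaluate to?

Step 1: zip pairs elements at same index:
  Index 0: (9, 13)
  Index 1: (4, 10)
  Index 2: (3, 20)
Therefore out = [(9, 13), (4, 10), (3, 20)].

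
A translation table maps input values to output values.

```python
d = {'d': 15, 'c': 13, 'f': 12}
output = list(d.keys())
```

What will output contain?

Step 1: d.keys() returns the dictionary keys in insertion order.
Therefore output = ['d', 'c', 'f'].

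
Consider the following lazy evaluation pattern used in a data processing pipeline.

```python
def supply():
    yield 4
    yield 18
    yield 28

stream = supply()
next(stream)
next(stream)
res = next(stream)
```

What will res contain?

Step 1: supply() creates a generator.
Step 2: next(stream) yields 4 (consumed and discarded).
Step 3: next(stream) yields 18 (consumed and discarded).
Step 4: next(stream) yields 28, assigned to res.
Therefore res = 28.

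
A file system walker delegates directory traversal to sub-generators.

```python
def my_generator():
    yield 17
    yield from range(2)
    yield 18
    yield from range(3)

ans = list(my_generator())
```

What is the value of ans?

Step 1: Trace yields in order:
  yield 17
  yield 0
  yield 1
  yield 18
  yield 0
  yield 1
  yield 2
Therefore ans = [17, 0, 1, 18, 0, 1, 2].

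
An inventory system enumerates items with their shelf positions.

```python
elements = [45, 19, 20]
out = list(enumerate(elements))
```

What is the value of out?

Step 1: enumerate pairs each element with its index:
  (0, 45)
  (1, 19)
  (2, 20)
Therefore out = [(0, 45), (1, 19), (2, 20)].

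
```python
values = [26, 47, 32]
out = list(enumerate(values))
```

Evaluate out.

Step 1: enumerate pairs each element with its index:
  (0, 26)
  (1, 47)
  (2, 32)
Therefore out = [(0, 26), (1, 47), (2, 32)].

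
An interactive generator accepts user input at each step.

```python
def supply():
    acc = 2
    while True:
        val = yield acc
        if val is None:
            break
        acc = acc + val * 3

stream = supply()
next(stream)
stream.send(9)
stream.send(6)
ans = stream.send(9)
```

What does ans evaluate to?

Step 1: next() -> yield acc=2.
Step 2: send(9) -> val=9, acc = 2 + 9*3 = 29, yield 29.
Step 3: send(6) -> val=6, acc = 29 + 6*3 = 47, yield 47.
Step 4: send(9) -> val=9, acc = 47 + 9*3 = 74, yield 74.
Therefore ans = 74.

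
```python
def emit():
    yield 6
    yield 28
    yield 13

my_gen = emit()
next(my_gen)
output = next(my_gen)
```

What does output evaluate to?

Step 1: emit() creates a generator.
Step 2: next(my_gen) yields 6 (consumed and discarded).
Step 3: next(my_gen) yields 28, assigned to output.
Therefore output = 28.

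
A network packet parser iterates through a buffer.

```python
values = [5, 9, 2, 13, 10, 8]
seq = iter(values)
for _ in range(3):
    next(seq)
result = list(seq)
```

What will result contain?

Step 1: Create iterator over [5, 9, 2, 13, 10, 8].
Step 2: Advance 3 positions (consuming [5, 9, 2]).
Step 3: list() collects remaining elements: [13, 10, 8].
Therefore result = [13, 10, 8].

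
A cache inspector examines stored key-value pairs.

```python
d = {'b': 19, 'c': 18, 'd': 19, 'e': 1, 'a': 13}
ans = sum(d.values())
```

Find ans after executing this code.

Step 1: d.values() = [19, 18, 19, 1, 13].
Step 2: sum = 70.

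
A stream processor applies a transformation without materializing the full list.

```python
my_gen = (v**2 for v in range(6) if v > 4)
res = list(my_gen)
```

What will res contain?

Step 1: For range(6), keep v > 4, then square:
  v=0: 0 <= 4, excluded
  v=1: 1 <= 4, excluded
  v=2: 2 <= 4, excluded
  v=3: 3 <= 4, excluded
  v=4: 4 <= 4, excluded
  v=5: 5 > 4, yield 5**2 = 25
Therefore res = [25].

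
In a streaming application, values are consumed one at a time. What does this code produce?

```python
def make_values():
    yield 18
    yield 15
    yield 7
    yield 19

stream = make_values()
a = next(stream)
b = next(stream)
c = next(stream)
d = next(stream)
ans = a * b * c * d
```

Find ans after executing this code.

Step 1: Create generator and consume all values:
  a = next(stream) = 18
  b = next(stream) = 15
  c = next(stream) = 7
  d = next(stream) = 19
Step 2: ans = 18 * 15 * 7 * 19 = 35910.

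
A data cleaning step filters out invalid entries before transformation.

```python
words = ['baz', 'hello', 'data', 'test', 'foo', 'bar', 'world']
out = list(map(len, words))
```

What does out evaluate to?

Step 1: Map len() to each word:
  'baz' -> 3
  'hello' -> 5
  'data' -> 4
  'test' -> 4
  'foo' -> 3
  'bar' -> 3
  'world' -> 5
Therefore out = [3, 5, 4, 4, 3, 3, 5].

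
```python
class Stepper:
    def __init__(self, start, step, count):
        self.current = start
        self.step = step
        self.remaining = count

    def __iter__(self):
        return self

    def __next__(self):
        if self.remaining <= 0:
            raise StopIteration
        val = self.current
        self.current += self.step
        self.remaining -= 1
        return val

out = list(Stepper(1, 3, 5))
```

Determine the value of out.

Step 1: Stepper starts at 1, increments by 3, for 5 steps:
  Yield 1, then current += 3
  Yield 4, then current += 3
  Yield 7, then current += 3
  Yield 10, then current += 3
  Yield 13, then current += 3
Therefore out = [1, 4, 7, 10, 13].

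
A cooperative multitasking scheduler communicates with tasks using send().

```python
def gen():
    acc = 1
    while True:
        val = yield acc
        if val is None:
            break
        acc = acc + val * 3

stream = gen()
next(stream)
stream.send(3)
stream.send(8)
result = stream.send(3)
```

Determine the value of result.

Step 1: next() -> yield acc=1.
Step 2: send(3) -> val=3, acc = 1 + 3*3 = 10, yield 10.
Step 3: send(8) -> val=8, acc = 10 + 8*3 = 34, yield 34.
Step 4: send(3) -> val=3, acc = 34 + 3*3 = 43, yield 43.
Therefore result = 43.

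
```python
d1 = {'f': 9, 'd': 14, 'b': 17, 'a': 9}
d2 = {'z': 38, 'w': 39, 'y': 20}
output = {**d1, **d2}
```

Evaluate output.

Step 1: Merge d1 and d2 (d2 values override on key conflicts).
Step 2: d1 has keys ['f', 'd', 'b', 'a'], d2 has keys ['z', 'w', 'y'].
Therefore output = {'f': 9, 'd': 14, 'b': 17, 'a': 9, 'z': 38, 'w': 39, 'y': 20}.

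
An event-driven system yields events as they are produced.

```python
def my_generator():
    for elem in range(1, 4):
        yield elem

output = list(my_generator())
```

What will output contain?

Step 1: The generator yields each value from range(1, 4).
Step 2: list() consumes all yields: [1, 2, 3].
Therefore output = [1, 2, 3].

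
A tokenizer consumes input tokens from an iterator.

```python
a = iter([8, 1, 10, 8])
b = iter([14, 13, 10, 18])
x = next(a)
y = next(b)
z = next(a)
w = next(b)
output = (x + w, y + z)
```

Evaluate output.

Step 1: a iterates [8, 1, 10, 8], b iterates [14, 13, 10, 18].
Step 2: x = next(a) = 8, y = next(b) = 14.
Step 3: z = next(a) = 1, w = next(b) = 13.
Step 4: output = (8 + 13, 14 + 1) = (21, 15).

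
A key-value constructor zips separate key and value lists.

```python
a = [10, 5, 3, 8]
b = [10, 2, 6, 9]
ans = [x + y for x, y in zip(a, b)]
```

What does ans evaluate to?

Step 1: Add corresponding elements:
  10 + 10 = 20
  5 + 2 = 7
  3 + 6 = 9
  8 + 9 = 17
Therefore ans = [20, 7, 9, 17].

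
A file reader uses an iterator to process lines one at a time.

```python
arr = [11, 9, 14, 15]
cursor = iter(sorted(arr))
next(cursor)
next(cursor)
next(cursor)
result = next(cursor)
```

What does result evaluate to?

Step 1: sorted([11, 9, 14, 15]) = [9, 11, 14, 15].
Step 2: Create iterator and skip 3 elements.
Step 3: next() returns 15.
Therefore result = 15.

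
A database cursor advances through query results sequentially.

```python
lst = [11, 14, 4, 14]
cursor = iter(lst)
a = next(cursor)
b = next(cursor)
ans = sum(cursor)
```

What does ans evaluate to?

Step 1: Create iterator over [11, 14, 4, 14].
Step 2: a = next() = 11, b = next() = 14.
Step 3: sum() of remaining [4, 14] = 18.
Therefore ans = 18.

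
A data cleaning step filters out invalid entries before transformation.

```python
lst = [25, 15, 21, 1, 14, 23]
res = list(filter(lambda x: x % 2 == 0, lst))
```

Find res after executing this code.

Step 1: Filter elements divisible by 2:
  25 % 2 = 1: removed
  15 % 2 = 1: removed
  21 % 2 = 1: removed
  1 % 2 = 1: removed
  14 % 2 = 0: kept
  23 % 2 = 1: removed
Therefore res = [14].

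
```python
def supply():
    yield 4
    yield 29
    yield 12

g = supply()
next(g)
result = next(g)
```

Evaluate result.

Step 1: supply() creates a generator.
Step 2: next(g) yields 4 (consumed and discarded).
Step 3: next(g) yields 29, assigned to result.
Therefore result = 29.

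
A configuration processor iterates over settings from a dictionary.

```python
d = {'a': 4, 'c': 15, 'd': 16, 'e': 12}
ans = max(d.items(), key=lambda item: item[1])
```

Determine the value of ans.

Step 1: Find item with maximum value:
  ('a', 4)
  ('c', 15)
  ('d', 16)
  ('e', 12)
Step 2: Maximum value is 16 at key 'd'.
Therefore ans = ('d', 16).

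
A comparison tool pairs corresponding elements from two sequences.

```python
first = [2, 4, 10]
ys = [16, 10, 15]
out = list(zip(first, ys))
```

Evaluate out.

Step 1: zip pairs elements at same index:
  Index 0: (2, 16)
  Index 1: (4, 10)
  Index 2: (10, 15)
Therefore out = [(2, 16), (4, 10), (10, 15)].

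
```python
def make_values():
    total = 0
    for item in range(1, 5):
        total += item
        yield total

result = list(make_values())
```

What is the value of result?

Step 1: Generator accumulates running sum:
  item=1: total = 1, yield 1
  item=2: total = 3, yield 3
  item=3: total = 6, yield 6
  item=4: total = 10, yield 10
Therefore result = [1, 3, 6, 10].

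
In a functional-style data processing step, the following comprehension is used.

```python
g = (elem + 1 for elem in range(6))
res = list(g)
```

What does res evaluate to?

Step 1: For each elem in range(6), compute elem+1:
  elem=0: 0+1 = 1
  elem=1: 1+1 = 2
  elem=2: 2+1 = 3
  elem=3: 3+1 = 4
  elem=4: 4+1 = 5
  elem=5: 5+1 = 6
Therefore res = [1, 2, 3, 4, 5, 6].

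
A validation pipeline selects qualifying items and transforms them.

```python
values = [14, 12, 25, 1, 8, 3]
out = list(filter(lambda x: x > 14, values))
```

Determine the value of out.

Step 1: Filter elements > 14:
  14: removed
  12: removed
  25: kept
  1: removed
  8: removed
  3: removed
Therefore out = [25].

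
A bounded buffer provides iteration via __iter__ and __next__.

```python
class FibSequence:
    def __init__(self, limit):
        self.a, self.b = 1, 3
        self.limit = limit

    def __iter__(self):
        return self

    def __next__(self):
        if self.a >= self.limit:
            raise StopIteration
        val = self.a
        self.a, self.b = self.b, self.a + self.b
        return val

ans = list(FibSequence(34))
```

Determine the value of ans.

Step 1: Fibonacci-like sequence (a=1, b=3) until >= 34:
  Yield 1, then a,b = 3,4
  Yield 3, then a,b = 4,7
  Yield 4, then a,b = 7,11
  Yield 7, then a,b = 11,18
  Yield 11, then a,b = 18,29
  Yield 18, then a,b = 29,47
  Yield 29, then a,b = 47,76
Step 2: 47 >= 34, stop.
Therefore ans = [1, 3, 4, 7, 11, 18, 29].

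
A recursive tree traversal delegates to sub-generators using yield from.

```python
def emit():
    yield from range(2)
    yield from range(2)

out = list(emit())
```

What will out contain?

Step 1: Trace yields in order:
  yield 0
  yield 1
  yield 0
  yield 1
Therefore out = [0, 1, 0, 1].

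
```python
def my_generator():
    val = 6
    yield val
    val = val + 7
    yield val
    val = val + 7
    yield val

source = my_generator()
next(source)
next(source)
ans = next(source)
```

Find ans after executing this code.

Step 1: Trace through generator execution:
  Yield 1: val starts at 6, yield 6
  Yield 2: val = 6 + 7 = 13, yield 13
  Yield 3: val = 13 + 7 = 20, yield 20
Step 2: First next() gets 6, second next() gets the second value, third next() yields 20.
Therefore ans = 20.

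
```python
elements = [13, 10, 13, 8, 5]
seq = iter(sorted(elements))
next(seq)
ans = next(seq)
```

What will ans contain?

Step 1: sorted([13, 10, 13, 8, 5]) = [5, 8, 10, 13, 13].
Step 2: Create iterator and skip 1 elements.
Step 3: next() returns 8.
Therefore ans = 8.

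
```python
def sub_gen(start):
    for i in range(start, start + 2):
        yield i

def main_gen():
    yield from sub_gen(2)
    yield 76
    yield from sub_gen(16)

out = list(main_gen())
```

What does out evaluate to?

Step 1: main_gen() delegates to sub_gen(2):
  yield 2
  yield 3
Step 2: yield 76
Step 3: Delegates to sub_gen(16):
  yield 16
  yield 17
Therefore out = [2, 3, 76, 16, 17].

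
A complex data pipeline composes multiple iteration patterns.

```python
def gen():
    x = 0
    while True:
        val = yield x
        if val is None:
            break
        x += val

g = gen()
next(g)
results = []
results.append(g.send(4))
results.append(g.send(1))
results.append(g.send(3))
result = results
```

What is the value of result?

Step 1: next(g) -> yield 0.
Step 2: send(4) -> x = 4, yield 4.
Step 3: send(1) -> x = 5, yield 5.
Step 4: send(3) -> x = 8, yield 8.
Therefore result = [4, 5, 8].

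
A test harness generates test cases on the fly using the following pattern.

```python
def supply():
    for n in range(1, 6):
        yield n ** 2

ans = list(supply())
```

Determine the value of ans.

Step 1: For each n in range(1, 6), yield n**2:
  n=1: yield 1**2 = 1
  n=2: yield 2**2 = 4
  n=3: yield 3**2 = 9
  n=4: yield 4**2 = 16
  n=5: yield 5**2 = 25
Therefore ans = [1, 4, 9, 16, 25].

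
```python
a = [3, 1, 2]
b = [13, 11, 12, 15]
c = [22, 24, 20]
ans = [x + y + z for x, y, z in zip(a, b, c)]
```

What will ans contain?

Step 1: zip three lists (truncates to shortest, len=3):
  3 + 13 + 22 = 38
  1 + 11 + 24 = 36
  2 + 12 + 20 = 34
Therefore ans = [38, 36, 34].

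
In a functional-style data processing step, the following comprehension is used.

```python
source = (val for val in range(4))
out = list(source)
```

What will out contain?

Step 1: Generator expression iterates range(4): [0, 1, 2, 3].
Step 2: list() collects all values.
Therefore out = [0, 1, 2, 3].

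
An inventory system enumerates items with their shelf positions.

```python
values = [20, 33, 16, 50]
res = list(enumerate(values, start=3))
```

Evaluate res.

Step 1: enumerate with start=3:
  (3, 20)
  (4, 33)
  (5, 16)
  (6, 50)
Therefore res = [(3, 20), (4, 33), (5, 16), (6, 50)].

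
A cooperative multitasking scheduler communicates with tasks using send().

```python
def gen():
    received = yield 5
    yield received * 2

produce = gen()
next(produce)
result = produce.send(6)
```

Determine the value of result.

Step 1: next(produce) advances to first yield, producing 5.
Step 2: send(6) resumes, received = 6.
Step 3: yield received * 2 = 6 * 2 = 12.
Therefore result = 12.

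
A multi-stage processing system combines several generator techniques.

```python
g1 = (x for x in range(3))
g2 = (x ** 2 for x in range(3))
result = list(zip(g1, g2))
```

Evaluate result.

Step 1: g1 produces [0, 1, 2].
Step 2: g2 produces [0, 1, 4].
Step 3: zip pairs them: [(0, 0), (1, 1), (2, 4)].
Therefore result = [(0, 0), (1, 1), (2, 4)].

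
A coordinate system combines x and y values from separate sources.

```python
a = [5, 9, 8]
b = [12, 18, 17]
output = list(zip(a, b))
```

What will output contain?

Step 1: zip pairs elements at same index:
  Index 0: (5, 12)
  Index 1: (9, 18)
  Index 2: (8, 17)
Therefore output = [(5, 12), (9, 18), (8, 17)].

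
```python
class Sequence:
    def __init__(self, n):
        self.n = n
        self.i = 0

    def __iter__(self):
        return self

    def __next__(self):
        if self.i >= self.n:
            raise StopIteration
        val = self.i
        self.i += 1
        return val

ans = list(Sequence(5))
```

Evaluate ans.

Step 1: Sequence(5) creates an iterator counting 0 to 4.
Step 2: list() consumes all values: [0, 1, 2, 3, 4].
Therefore ans = [0, 1, 2, 3, 4].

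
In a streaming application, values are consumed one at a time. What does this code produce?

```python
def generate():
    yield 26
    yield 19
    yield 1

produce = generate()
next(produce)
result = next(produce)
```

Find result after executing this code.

Step 1: generate() creates a generator.
Step 2: next(produce) yields 26 (consumed and discarded).
Step 3: next(produce) yields 19, assigned to result.
Therefore result = 19.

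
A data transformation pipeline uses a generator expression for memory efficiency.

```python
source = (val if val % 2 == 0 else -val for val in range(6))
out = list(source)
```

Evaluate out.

Step 1: For each val in range(6), yield val if even, else -val:
  val=0: even, yield 0
  val=1: odd, yield -1
  val=2: even, yield 2
  val=3: odd, yield -3
  val=4: even, yield 4
  val=5: odd, yield -5
Therefore out = [0, -1, 2, -3, 4, -5].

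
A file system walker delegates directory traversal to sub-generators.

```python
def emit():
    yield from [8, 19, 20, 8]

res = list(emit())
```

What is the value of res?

Step 1: yield from delegates to the iterable, yielding each element.
Step 2: Collected values: [8, 19, 20, 8].
Therefore res = [8, 19, 20, 8].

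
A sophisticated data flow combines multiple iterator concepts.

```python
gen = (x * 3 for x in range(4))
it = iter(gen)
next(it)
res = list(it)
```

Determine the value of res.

Step 1: Generator produces [0, 3, 6, 9].
Step 2: next(it) consumes first element (0).
Step 3: list(it) collects remaining: [3, 6, 9].
Therefore res = [3, 6, 9].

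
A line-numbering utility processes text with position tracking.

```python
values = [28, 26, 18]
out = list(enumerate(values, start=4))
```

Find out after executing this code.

Step 1: enumerate with start=4:
  (4, 28)
  (5, 26)
  (6, 18)
Therefore out = [(4, 28), (5, 26), (6, 18)].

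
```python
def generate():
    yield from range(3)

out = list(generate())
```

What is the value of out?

Step 1: yield from delegates to the iterable, yielding each element.
Step 2: Collected values: [0, 1, 2].
Therefore out = [0, 1, 2].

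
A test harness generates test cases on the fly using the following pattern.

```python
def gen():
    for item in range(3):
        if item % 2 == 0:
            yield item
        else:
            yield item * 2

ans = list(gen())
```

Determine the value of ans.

Step 1: For each item in range(3), yield item if even, else item*2:
  item=0 (even): yield 0
  item=1 (odd): yield 1*2 = 2
  item=2 (even): yield 2
Therefore ans = [0, 2, 2].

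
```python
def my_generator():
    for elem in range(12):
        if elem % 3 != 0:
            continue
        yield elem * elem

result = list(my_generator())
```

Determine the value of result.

Step 1: Only yield elem**2 when elem is divisible by 3:
  elem=0: 0 % 3 == 0, yield 0**2 = 0
  elem=3: 3 % 3 == 0, yield 3**2 = 9
  elem=6: 6 % 3 == 0, yield 6**2 = 36
  elem=9: 9 % 3 == 0, yield 9**2 = 81
Therefore result = [0, 9, 36, 81].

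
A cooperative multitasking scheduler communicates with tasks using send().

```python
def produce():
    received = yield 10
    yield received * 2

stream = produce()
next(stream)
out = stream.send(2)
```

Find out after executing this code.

Step 1: next(stream) advances to first yield, producing 10.
Step 2: send(2) resumes, received = 2.
Step 3: yield received * 2 = 2 * 2 = 4.
Therefore out = 4.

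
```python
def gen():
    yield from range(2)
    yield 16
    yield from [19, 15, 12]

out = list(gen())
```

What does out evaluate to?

Step 1: Trace yields in order:
  yield 0
  yield 1
  yield 16
  yield 19
  yield 15
  yield 12
Therefore out = [0, 1, 16, 19, 15, 12].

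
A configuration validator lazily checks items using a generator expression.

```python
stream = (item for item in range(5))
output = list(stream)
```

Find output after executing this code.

Step 1: Generator expression iterates range(5): [0, 1, 2, 3, 4].
Step 2: list() collects all values.
Therefore output = [0, 1, 2, 3, 4].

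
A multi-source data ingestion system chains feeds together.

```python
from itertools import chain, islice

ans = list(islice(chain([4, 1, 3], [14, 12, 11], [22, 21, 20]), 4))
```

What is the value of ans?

Step 1: chain([4, 1, 3], [14, 12, 11], [22, 21, 20]) = [4, 1, 3, 14, 12, 11, 22, 21, 20].
Step 2: islice takes first 4 elements: [4, 1, 3, 14].
Therefore ans = [4, 1, 3, 14].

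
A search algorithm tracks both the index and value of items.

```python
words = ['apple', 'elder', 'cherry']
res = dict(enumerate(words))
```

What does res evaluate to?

Step 1: enumerate pairs indices with words:
  0 -> 'apple'
  1 -> 'elder'
  2 -> 'cherry'
Therefore res = {0: 'apple', 1: 'elder', 2: 'cherry'}.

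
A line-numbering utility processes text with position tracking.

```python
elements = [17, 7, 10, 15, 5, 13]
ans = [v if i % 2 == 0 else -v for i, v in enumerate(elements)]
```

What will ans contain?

Step 1: For each (i, v), keep v if i is even, negate if odd:
  i=0 (even): keep 17
  i=1 (odd): negate to -7
  i=2 (even): keep 10
  i=3 (odd): negate to -15
  i=4 (even): keep 5
  i=5 (odd): negate to -13
Therefore ans = [17, -7, 10, -15, 5, -13].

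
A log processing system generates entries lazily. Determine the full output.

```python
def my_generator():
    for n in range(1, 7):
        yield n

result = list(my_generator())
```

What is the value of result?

Step 1: The generator yields each value from range(1, 7).
Step 2: list() consumes all yields: [1, 2, 3, 4, 5, 6].
Therefore result = [1, 2, 3, 4, 5, 6].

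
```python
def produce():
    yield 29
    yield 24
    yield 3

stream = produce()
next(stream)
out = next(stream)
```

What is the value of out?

Step 1: produce() creates a generator.
Step 2: next(stream) yields 29 (consumed and discarded).
Step 3: next(stream) yields 24, assigned to out.
Therefore out = 24.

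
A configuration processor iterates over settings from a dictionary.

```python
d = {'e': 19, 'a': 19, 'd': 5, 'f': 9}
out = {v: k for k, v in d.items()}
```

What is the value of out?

Step 1: Invert dict (swap keys and values):
  'e': 19 -> 19: 'e'
  'a': 19 -> 19: 'a'
  'd': 5 -> 5: 'd'
  'f': 9 -> 9: 'f'
Therefore out = {19: 'a', 5: 'd', 9: 'f'}.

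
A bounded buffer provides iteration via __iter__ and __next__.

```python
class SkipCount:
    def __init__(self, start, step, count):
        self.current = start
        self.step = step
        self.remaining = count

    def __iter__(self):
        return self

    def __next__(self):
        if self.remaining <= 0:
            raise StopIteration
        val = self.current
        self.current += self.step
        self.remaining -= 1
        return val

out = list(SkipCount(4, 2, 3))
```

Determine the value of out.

Step 1: SkipCount starts at 4, increments by 2, for 3 steps:
  Yield 4, then current += 2
  Yield 6, then current += 2
  Yield 8, then current += 2
Therefore out = [4, 6, 8].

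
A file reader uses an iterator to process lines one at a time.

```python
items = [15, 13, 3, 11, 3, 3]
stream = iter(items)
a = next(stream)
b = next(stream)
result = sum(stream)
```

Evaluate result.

Step 1: Create iterator over [15, 13, 3, 11, 3, 3].
Step 2: a = next() = 15, b = next() = 13.
Step 3: sum() of remaining [3, 11, 3, 3] = 20.
Therefore result = 20.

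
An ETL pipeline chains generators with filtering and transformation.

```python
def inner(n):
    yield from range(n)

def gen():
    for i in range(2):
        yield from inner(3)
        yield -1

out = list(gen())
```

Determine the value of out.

Step 1: For each i in range(2):
  i=0: yield from inner(3) -> [0, 1, 2], then yield -1
  i=1: yield from inner(3) -> [0, 1, 2], then yield -1
Therefore out = [0, 1, 2, -1, 0, 1, 2, -1].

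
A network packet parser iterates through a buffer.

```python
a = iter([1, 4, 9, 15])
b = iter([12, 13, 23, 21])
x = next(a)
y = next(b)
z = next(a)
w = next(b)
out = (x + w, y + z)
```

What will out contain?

Step 1: a iterates [1, 4, 9, 15], b iterates [12, 13, 23, 21].
Step 2: x = next(a) = 1, y = next(b) = 12.
Step 3: z = next(a) = 4, w = next(b) = 13.
Step 4: out = (1 + 13, 12 + 4) = (14, 16).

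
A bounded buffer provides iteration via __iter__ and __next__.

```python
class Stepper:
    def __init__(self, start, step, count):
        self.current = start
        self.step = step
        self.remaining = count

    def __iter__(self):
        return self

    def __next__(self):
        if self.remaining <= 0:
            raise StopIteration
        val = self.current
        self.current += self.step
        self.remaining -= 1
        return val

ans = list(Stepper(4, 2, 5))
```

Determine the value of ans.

Step 1: Stepper starts at 4, increments by 2, for 5 steps:
  Yield 4, then current += 2
  Yield 6, then current += 2
  Yield 8, then current += 2
  Yield 10, then current += 2
  Yield 12, then current += 2
Therefore ans = [4, 6, 8, 10, 12].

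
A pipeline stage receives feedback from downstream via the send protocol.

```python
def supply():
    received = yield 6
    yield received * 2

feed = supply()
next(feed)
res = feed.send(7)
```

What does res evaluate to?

Step 1: next(feed) advances to first yield, producing 6.
Step 2: send(7) resumes, received = 7.
Step 3: yield received * 2 = 7 * 2 = 14.
Therefore res = 14.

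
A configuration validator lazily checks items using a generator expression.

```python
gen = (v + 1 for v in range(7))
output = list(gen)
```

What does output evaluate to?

Step 1: For each v in range(7), compute v+1:
  v=0: 0+1 = 1
  v=1: 1+1 = 2
  v=2: 2+1 = 3
  v=3: 3+1 = 4
  v=4: 4+1 = 5
  v=5: 5+1 = 6
  v=6: 6+1 = 7
Therefore output = [1, 2, 3, 4, 5, 6, 7].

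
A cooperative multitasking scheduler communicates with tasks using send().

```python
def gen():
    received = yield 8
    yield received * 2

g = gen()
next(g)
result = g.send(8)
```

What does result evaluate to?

Step 1: next(g) advances to first yield, producing 8.
Step 2: send(8) resumes, received = 8.
Step 3: yield received * 2 = 8 * 2 = 16.
Therefore result = 16.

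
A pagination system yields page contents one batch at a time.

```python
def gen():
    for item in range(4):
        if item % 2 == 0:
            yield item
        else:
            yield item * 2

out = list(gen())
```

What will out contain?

Step 1: For each item in range(4), yield item if even, else item*2:
  item=0 (even): yield 0
  item=1 (odd): yield 1*2 = 2
  item=2 (even): yield 2
  item=3 (odd): yield 3*2 = 6
Therefore out = [0, 2, 2, 6].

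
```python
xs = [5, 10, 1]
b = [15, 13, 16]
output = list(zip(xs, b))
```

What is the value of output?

Step 1: zip pairs elements at same index:
  Index 0: (5, 15)
  Index 1: (10, 13)
  Index 2: (1, 16)
Therefore output = [(5, 15), (10, 13), (1, 16)].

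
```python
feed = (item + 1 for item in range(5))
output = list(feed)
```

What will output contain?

Step 1: For each item in range(5), compute item+1:
  item=0: 0+1 = 1
  item=1: 1+1 = 2
  item=2: 2+1 = 3
  item=3: 3+1 = 4
  item=4: 4+1 = 5
Therefore output = [1, 2, 3, 4, 5].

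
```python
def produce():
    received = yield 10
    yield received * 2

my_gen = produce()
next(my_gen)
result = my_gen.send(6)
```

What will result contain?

Step 1: next(my_gen) advances to first yield, producing 10.
Step 2: send(6) resumes, received = 6.
Step 3: yield received * 2 = 6 * 2 = 12.
Therefore result = 12.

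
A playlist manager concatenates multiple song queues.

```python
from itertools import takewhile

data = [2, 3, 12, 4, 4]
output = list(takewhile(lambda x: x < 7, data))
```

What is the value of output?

Step 1: takewhile stops at first element >= 7:
  2 < 7: take
  3 < 7: take
  12 >= 7: stop
Therefore output = [2, 3].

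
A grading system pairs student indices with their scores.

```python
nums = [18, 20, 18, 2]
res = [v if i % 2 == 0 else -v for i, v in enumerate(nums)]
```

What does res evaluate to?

Step 1: For each (i, v), keep v if i is even, negate if odd:
  i=0 (even): keep 18
  i=1 (odd): negate to -20
  i=2 (even): keep 18
  i=3 (odd): negate to -2
Therefore res = [18, -20, 18, -2].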